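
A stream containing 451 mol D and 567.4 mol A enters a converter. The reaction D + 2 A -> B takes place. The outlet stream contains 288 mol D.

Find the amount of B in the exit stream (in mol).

For D: n = n₀ − 1ξ → 288 = 451 − 1ξ, giving ξ = 163 mol.
Outlet amounts (n = n₀ + ν ξ):
  D: 451 − 1(163) = 288
  A: 567.4 − 2(163) = 241.4
  B: 0 + 1(163) = 163

163 mol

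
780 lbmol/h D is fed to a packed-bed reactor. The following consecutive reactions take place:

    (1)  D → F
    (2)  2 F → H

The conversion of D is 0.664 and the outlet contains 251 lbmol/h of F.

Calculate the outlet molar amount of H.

133 lbmol/h

Conversion of D: D consumed = 1ξ₁ = 0.664 × 780 → ξ₁ = 517.9 lbmol/h.
F balance: n_F = 0 + 1ξ₁ − 2ξ₂ = 251 → ξ₂ = (1·517.9 − 251)/2 = 133.5 lbmol/h.
Outlet amounts (n = n₀ + Σ ν·ξ):
  D: 780 − 1(517.9) = 262.1
  F: 0 + 1(517.9) − 2(133.5) = 251
  H: 0 + 1(133.5) = 133.5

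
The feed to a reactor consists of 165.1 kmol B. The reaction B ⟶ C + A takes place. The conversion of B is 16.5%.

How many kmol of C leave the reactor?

B reacted = 0.165 × 165.1 = 27.24 kmol; ν_B = −1, so ξ = 27.24/1 = 27.24 kmol.
Outlet amounts (n = n₀ + ν ξ):
  B: 165.1 − 1(27.24) = 137.9
  C: 0 + 1(27.24) = 27.24
  A: 0 + 1(27.24) = 27.24

27.2 kmol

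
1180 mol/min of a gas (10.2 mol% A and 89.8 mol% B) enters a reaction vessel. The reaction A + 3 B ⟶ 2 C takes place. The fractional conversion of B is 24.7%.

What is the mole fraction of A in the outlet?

B reacted = 0.247 × 1060 = 261.7 mol/min; ν_B = −3, so ξ = 261.7/3 = 87.24 mol/min.
Outlet amounts (n = n₀ + ν ξ):
  A: 120.4 − 1(87.24) = 33.12
  B: 1060 − 3(87.24) = 797.9
  C: 0 + 2(87.24) = 174.5
Total out = 1006 mol/min; y_A = 33.12 / 1006 = 0.03293.

0.0329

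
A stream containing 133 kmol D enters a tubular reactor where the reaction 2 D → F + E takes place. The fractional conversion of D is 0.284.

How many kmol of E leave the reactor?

18.9 kmol

D reacted = 0.284 × 133 = 37.77 kmol; ν_D = −2, so ξ = 37.77/2 = 18.89 kmol.
Outlet amounts (n = n₀ + ν ξ):
  D: 133 − 2(18.89) = 95.23
  F: 0 + 1(18.89) = 18.89
  E: 0 + 1(18.89) = 18.89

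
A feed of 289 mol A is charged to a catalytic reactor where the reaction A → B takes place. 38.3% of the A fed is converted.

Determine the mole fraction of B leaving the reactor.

A reacted = 0.383 × 289 = 110.7 mol; ν_A = −1, so ξ = 110.7/1 = 110.7 mol.
Outlet amounts (n = n₀ + ν ξ):
  A: 289 − 1(110.7) = 178.3
  B: 0 + 1(110.7) = 110.7
Total out = 289 mol; y_B = 110.7 / 289 = 0.383.

0.383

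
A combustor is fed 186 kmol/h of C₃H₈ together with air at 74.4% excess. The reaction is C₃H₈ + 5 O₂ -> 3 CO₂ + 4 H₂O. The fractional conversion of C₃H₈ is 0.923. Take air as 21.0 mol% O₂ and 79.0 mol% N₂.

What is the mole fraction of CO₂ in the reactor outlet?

Stoichiometric O₂ = 5 × 186 = 930 kmol/h; O₂ fed = 930 × 1.744 = 1622 kmol/h.
N₂ fed = 1622 × 79/21 = 6102 kmol/h.
Fuel reacted = 0.923 × 186 → ξ = 171.7 kmol/h.
Outlet (n = n₀ + ν ξ):
  C₃H₈: 186 − 1(171.7) = 14.32
  O₂: 1622 − 5(171.7) = 763.5
  N₂: 6102 (inert)
  CO₂: 0 + 3(171.7) = 515
  H₂O: 0 + 4(171.7) = 686.7
Total out = 8081 kmol/h; y_CO₂ = 515 / 8081 = 0.06373.

0.0637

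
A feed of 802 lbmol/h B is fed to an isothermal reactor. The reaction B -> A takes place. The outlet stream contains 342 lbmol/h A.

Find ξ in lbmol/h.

For A: n = n₀ + 1ξ → 342 = 0 + 1ξ, giving ξ = 342 lbmol/h.
Outlet amounts (n = n₀ + ν ξ):
  B: 802 − 1(342) = 460
  A: 0 + 1(342) = 342

ξ = 342 lbmol/h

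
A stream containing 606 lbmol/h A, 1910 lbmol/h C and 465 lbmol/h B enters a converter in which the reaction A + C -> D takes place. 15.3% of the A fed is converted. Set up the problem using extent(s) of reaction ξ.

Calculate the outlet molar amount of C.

1820 lbmol/h

A reacted = 0.153 × 606 = 92.72 lbmol/h; ν_A = −1, so ξ = 92.72/1 = 92.72 lbmol/h.
Outlet amounts (n = n₀ + ν ξ):
  A: 606 − 1(92.72) = 513.3
  C: 1910 − 1(92.72) = 1817
  D: 0 + 1(92.72) = 92.72
  B: 465 (inert)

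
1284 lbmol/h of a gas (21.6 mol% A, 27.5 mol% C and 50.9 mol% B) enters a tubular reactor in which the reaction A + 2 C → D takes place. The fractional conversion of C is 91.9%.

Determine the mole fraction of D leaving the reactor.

C reacted = 0.919 × 353.1 = 324.5 lbmol/h; ν_C = −2, so ξ = 324.5/2 = 162.2 lbmol/h.
Outlet amounts (n = n₀ + ν ξ):
  A: 277.3 − 1(162.2) = 115.1
  C: 353.1 − 2(162.2) = 28.6
  D: 0 + 1(162.2) = 162.2
  B: 653.6 (inert)
Total out = 959.5 lbmol/h; y_D = 162.2 / 959.5 = 0.1691.

0.169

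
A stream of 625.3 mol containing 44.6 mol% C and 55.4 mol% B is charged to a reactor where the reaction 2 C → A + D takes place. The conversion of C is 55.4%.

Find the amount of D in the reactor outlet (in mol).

C reacted = 0.554 × 278.9 = 154.5 mol; ν_C = −2, so ξ = 154.5/2 = 77.25 mol.
Outlet amounts (n = n₀ + ν ξ):
  C: 278.9 − 2(77.25) = 124.4
  A: 0 + 1(77.25) = 77.25
  D: 0 + 1(77.25) = 77.25
  B: 346.4 (inert)

77.3 mol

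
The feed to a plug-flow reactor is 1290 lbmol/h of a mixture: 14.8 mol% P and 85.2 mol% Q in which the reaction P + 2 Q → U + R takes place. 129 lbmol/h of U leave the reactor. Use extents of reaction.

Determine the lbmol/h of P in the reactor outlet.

For U: n = n₀ + 1ξ → 129 = 0 + 1ξ, giving ξ = 129 lbmol/h.
Outlet amounts (n = n₀ + ν ξ):
  P: 190.9 − 1(129) = 61.92
  Q: 1099 − 2(129) = 841.1
  U: 0 + 1(129) = 129
  R: 0 + 1(129) = 129

61.9 lbmol/h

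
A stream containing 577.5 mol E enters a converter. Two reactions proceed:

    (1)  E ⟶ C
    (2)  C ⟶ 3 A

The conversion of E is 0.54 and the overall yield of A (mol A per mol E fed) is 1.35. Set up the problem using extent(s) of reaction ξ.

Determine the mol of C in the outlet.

Conversion of E: E consumed = 1ξ₁ = 0.54 × 577.5 → ξ₁ = 311.9 mol.
Yield of A: 3ξ₂ / 577.5 = 1.35 → ξ₂ = 259.9 mol.
Outlet amounts (n = n₀ + Σ ν·ξ):
  E: 577.5 − 1(311.9) = 265.6
  C: 0 + 1(311.9) − 1(259.9) = 51.98
  A: 0 + 3(259.9) = 779.6

52 mol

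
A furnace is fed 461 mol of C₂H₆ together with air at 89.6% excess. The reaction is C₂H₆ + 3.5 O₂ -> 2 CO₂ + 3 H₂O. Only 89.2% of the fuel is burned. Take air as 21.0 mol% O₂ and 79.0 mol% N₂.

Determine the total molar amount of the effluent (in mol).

15200 mol

Stoichiometric O₂ = 3.5 × 461 = 1614 mol; O₂ fed = 1614 × 1.896 = 3059 mol.
N₂ fed = 3059 × 79/21 = 11510 mol.
Fuel reacted = 0.892 × 461 → ξ = 411.2 mol.
Outlet (n = n₀ + ν ξ):
  C₂H₆: 461 − 1(411.2) = 49.79
  O₂: 3059 − 3.5(411.2) = 1620
  N₂: 11510 (inert)
  CO₂: 0 + 2(411.2) = 822.4
  H₂O: 0 + 3(411.2) = 1234
Total out = 49.79 + 1620 + 11510 + 822.4 + 1234 = 15230 mol.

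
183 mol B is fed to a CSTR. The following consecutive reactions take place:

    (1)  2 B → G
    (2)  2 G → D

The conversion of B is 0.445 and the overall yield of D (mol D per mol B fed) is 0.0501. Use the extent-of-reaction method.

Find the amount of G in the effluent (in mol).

22.4 mol

Conversion of B: B consumed = 2ξ₁ = 0.445 × 183 → ξ₁ = 40.72 mol.
Yield of D: 1ξ₂ / 183 = 0.0501 → ξ₂ = 9.168 mol.
Outlet amounts (n = n₀ + Σ ν·ξ):
  B: 183 − 2(40.72) = 101.6
  G: 0 + 1(40.72) − 2(9.168) = 22.38
  D: 0 + 1(9.168) = 9.168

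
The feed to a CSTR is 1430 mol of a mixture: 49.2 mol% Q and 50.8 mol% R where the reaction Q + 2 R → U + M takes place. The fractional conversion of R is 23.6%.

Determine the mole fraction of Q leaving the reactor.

0.46

R reacted = 0.236 × 726.4 = 171.4 mol; ν_R = −2, so ξ = 171.4/2 = 85.72 mol.
Outlet amounts (n = n₀ + ν ξ):
  Q: 703.6 − 1(85.72) = 617.8
  R: 726.4 − 2(85.72) = 555
  U: 0 + 1(85.72) = 85.72
  M: 0 + 1(85.72) = 85.72
Total out = 1344 mol; y_Q = 617.8 / 1344 = 0.4596.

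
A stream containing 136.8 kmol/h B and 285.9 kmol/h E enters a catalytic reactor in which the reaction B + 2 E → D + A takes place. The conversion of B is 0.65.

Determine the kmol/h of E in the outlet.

108 kmol/h

B reacted = 0.65 × 136.8 = 88.92 kmol/h; ν_B = −1, so ξ = 88.92/1 = 88.92 kmol/h.
Outlet amounts (n = n₀ + ν ξ):
  B: 136.8 − 1(88.92) = 47.88
  E: 285.9 − 2(88.92) = 108.1
  D: 0 + 1(88.92) = 88.92
  A: 0 + 1(88.92) = 88.92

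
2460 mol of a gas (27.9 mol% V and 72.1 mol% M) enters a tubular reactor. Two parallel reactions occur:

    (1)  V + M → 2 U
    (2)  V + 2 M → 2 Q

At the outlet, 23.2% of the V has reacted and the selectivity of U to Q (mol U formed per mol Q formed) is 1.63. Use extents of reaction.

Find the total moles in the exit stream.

2400 mol

Conversion of V: V consumed = 0.232 × 686.3 = 159.2 mol = 1ξ₁ + 1ξ₂.
Selectivity: 2ξ₁ / (2ξ₂) = 1.63 → ξ₁ = 1.63 ξ₂.
Substitute: (1·1.63 + 1) ξ₂ = 159.2 → ξ₂ = 60.54 mol, ξ₁ = 98.69 mol.
Outlet amounts (n = n₀ + Σ ν·ξ):
  V: 686.3 − 1(98.69) − 1(60.54) = 527.1
  M: 1774 − 1(98.69) − 2(60.54) = 1554
  U: 0 + 2(98.69) = 197.4
  Q: 0 + 2(60.54) = 121.1
Total out = 527.1 + 1554 + 197.4 + 121.1 = 2399 mol.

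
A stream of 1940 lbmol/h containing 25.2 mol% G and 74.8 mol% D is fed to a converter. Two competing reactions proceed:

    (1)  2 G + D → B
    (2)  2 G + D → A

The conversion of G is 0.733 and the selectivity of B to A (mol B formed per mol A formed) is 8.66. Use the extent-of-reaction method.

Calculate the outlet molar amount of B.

161 lbmol/h

Conversion of G: G consumed = 0.733 × 488.9 = 358.3 lbmol/h = 2ξ₁ + 2ξ₂.
Selectivity: 1ξ₁ / (1ξ₂) = 8.66 → ξ₁ = 8.66 ξ₂.
Substitute: (2·8.66 + 2) ξ₂ = 358.3 → ξ₂ = 18.55 lbmol/h, ξ₁ = 160.6 lbmol/h.
Outlet amounts (n = n₀ + Σ ν·ξ):
  G: 488.9 − 2(160.6) − 2(18.55) = 130.5
  D: 1451 − 1(160.6) − 1(18.55) = 1272
  B: 0 + 1(160.6) = 160.6
  A: 0 + 1(18.55) = 18.55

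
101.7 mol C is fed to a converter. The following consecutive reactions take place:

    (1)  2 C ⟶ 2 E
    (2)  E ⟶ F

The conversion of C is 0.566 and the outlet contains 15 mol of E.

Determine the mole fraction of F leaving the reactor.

0.419

Conversion of C: C consumed = 2ξ₁ = 0.566 × 101.7 → ξ₁ = 28.78 mol.
E balance: n_E = 0 + 2ξ₁ − 1ξ₂ = 15 → ξ₂ = (2·28.78 − 15)/1 = 42.56 mol.
Outlet amounts (n = n₀ + Σ ν·ξ):
  C: 101.7 − 2(28.78) = 44.14
  E: 0 + 2(28.78) − 1(42.56) = 15
  F: 0 + 1(42.56) = 42.56
Total out = 101.7 mol; y_F = 42.56 / 101.7 = 0.4185.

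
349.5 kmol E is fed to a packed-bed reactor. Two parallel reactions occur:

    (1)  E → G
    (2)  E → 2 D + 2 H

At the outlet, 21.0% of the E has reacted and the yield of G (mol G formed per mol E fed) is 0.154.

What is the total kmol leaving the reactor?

408 kmol

Yield of G: 1ξ₁ / 349.5 = 0.154 → ξ₁ = 53.82 kmol.
Conversion of E: 1ξ₁ + 1ξ₂ = 0.21 × 349.5 = 73.39 → ξ₂ = 19.57 kmol.
Outlet amounts (n = n₀ + Σ ν·ξ):
  E: 349.5 − 1(53.82) − 1(19.57) = 276.1
  G: 0 + 1(53.82) = 53.82
  D: 0 + 2(19.57) = 39.14
  H: 0 + 2(19.57) = 39.14
Total out = 276.1 + 53.82 + 39.14 + 39.14 = 408.2 kmol.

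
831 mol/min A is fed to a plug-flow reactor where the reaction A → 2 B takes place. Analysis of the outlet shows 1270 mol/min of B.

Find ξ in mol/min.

For B: n = n₀ + 2ξ → 1270 = 0 + 2ξ, giving ξ = 635 mol/min.
Outlet amounts (n = n₀ + ν ξ):
  A: 831 − 1(635) = 196
  B: 0 + 2(635) = 1270

ξ = 635 mol/min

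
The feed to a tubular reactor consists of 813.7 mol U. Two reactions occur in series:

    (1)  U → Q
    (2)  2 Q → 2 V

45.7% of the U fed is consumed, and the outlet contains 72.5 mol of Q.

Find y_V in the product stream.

Conversion of U: U consumed = 1ξ₁ = 0.457 × 813.7 → ξ₁ = 371.9 mol.
Q balance: n_Q = 0 + 1ξ₁ − 2ξ₂ = 72.5 → ξ₂ = (1·371.9 − 72.5)/2 = 149.7 mol.
Outlet amounts (n = n₀ + Σ ν·ξ):
  U: 813.7 − 1(371.9) = 441.8
  Q: 0 + 1(371.9) − 2(149.7) = 72.5
  V: 0 + 2(149.7) = 299.4
Total out = 813.7 mol; y_V = 299.4 / 813.7 = 0.3679.

0.368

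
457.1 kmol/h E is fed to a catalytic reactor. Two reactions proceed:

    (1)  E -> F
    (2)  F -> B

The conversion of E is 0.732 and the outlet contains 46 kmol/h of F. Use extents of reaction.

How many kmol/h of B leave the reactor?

289 kmol/h

Conversion of E: E consumed = 1ξ₁ = 0.732 × 457.1 → ξ₁ = 334.6 kmol/h.
F balance: n_F = 0 + 1ξ₁ − 1ξ₂ = 46 → ξ₂ = (1·334.6 − 46)/1 = 288.6 kmol/h.
Outlet amounts (n = n₀ + Σ ν·ξ):
  E: 457.1 − 1(334.6) = 122.5
  F: 0 + 1(334.6) − 1(288.6) = 46
  B: 0 + 1(288.6) = 288.6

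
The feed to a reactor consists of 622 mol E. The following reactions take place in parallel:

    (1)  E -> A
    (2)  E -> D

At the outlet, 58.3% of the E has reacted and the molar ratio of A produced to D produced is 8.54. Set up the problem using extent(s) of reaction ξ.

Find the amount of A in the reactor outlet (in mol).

Conversion of E: E consumed = 0.583 × 622 = 362.6 mol = 1ξ₁ + 1ξ₂.
Selectivity: 1ξ₁ / (1ξ₂) = 8.54 → ξ₁ = 8.54 ξ₂.
Substitute: (1·8.54 + 1) ξ₂ = 362.6 → ξ₂ = 38.01 mol, ξ₁ = 324.6 mol.
Outlet amounts (n = n₀ + Σ ν·ξ):
  E: 622 − 1(324.6) − 1(38.01) = 259.4
  A: 0 + 1(324.6) = 324.6
  D: 0 + 1(38.01) = 38.01

325 mol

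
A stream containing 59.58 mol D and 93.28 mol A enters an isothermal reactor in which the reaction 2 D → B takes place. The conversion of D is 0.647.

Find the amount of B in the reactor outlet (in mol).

19.3 mol

D reacted = 0.647 × 59.58 = 38.55 mol; ν_D = −2, so ξ = 38.55/2 = 19.27 mol.
Outlet amounts (n = n₀ + ν ξ):
  D: 59.58 − 2(19.27) = 21.03
  B: 0 + 1(19.27) = 19.27
  A: 93.28 (inert)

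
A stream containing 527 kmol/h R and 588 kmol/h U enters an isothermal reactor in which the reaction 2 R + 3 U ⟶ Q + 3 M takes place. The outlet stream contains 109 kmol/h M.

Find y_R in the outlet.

0.421

For M: n = n₀ + 3ξ → 109 = 0 + 3ξ, giving ξ = 36.33 kmol/h.
Outlet amounts (n = n₀ + ν ξ):
  R: 527 − 2(36.33) = 454.3
  U: 588 − 3(36.33) = 479
  Q: 0 + 1(36.33) = 36.33
  M: 0 + 3(36.33) = 109
Total out = 1079 kmol/h; y_R = 454.3 / 1079 = 0.4212.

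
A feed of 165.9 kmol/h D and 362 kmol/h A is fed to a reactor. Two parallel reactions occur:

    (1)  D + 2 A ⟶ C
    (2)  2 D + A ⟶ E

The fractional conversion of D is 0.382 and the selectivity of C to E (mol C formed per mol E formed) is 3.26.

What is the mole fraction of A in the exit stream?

Conversion of D: D consumed = 0.382 × 165.9 = 63.37 kmol/h = 1ξ₁ + 2ξ₂.
Selectivity: 1ξ₁ / (1ξ₂) = 3.26 → ξ₁ = 3.26 ξ₂.
Substitute: (1·3.26 + 2) ξ₂ = 63.37 → ξ₂ = 12.05 kmol/h, ξ₁ = 39.28 kmol/h.
Outlet amounts (n = n₀ + Σ ν·ξ):
  D: 165.9 − 1(39.28) − 2(12.05) = 102.5
  A: 362 − 2(39.28) − 1(12.05) = 271.4
  C: 0 + 1(39.28) = 39.28
  E: 0 + 1(12.05) = 12.05
Total out = 425.2 kmol/h; y_A = 271.4 / 425.2 = 0.6382.

0.638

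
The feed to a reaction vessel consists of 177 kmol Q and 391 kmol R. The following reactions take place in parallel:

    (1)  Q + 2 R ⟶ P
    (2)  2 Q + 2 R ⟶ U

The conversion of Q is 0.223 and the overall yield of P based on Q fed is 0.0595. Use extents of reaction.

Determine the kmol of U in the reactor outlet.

14.5 kmol

Yield of P: 1ξ₁ / 177 = 0.0595 → ξ₁ = 10.53 kmol.
Conversion of Q: 1ξ₁ + 2ξ₂ = 0.223 × 177 = 39.47 → ξ₂ = 14.47 kmol.
Outlet amounts (n = n₀ + Σ ν·ξ):
  Q: 177 − 1(10.53) − 2(14.47) = 137.5
  R: 391 − 2(10.53) − 2(14.47) = 341
  P: 0 + 1(10.53) = 10.53
  U: 0 + 1(14.47) = 14.47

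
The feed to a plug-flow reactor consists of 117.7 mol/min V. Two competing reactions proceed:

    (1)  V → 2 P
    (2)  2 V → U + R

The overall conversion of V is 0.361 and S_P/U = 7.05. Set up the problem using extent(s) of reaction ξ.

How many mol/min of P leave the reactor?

54.2 mol/min

Conversion of V: V consumed = 0.361 × 117.7 = 42.49 mol/min = 1ξ₁ + 2ξ₂.
Selectivity: 2ξ₁ / (1ξ₂) = 7.05 → ξ₁ = 3.525 ξ₂.
Substitute: (1·3.525 + 2) ξ₂ = 42.49 → ξ₂ = 7.69 mol/min, ξ₁ = 27.11 mol/min.
Outlet amounts (n = n₀ + Σ ν·ξ):
  V: 117.7 − 1(27.11) − 2(7.69) = 75.21
  P: 0 + 2(27.11) = 54.22
  U: 0 + 1(7.69) = 7.69
  R: 0 + 1(7.69) = 7.69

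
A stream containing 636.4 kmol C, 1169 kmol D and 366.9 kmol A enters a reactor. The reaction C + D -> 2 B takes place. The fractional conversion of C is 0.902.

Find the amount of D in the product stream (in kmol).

C reacted = 0.902 × 636.4 = 574 kmol; ν_C = −1, so ξ = 574/1 = 574 kmol.
Outlet amounts (n = n₀ + ν ξ):
  C: 636.4 − 1(574) = 62.37
  D: 1169 − 1(574) = 595
  B: 0 + 2(574) = 1148
  A: 366.9 (inert)

595 kmol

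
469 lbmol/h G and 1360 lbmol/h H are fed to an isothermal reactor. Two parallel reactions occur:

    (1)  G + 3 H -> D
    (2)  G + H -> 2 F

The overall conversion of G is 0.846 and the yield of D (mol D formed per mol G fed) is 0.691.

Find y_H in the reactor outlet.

0.368

Yield of D: 1ξ₁ / 469 = 0.691 → ξ₁ = 324.1 lbmol/h.
Conversion of G: 1ξ₁ + 1ξ₂ = 0.846 × 469 = 396.8 → ξ₂ = 72.7 lbmol/h.
Outlet amounts (n = n₀ + Σ ν·ξ):
  G: 469 − 1(324.1) − 1(72.7) = 72.23
  H: 1360 − 3(324.1) − 1(72.7) = 315.1
  D: 0 + 1(324.1) = 324.1
  F: 0 + 2(72.7) = 145.4
Total out = 856.8 lbmol/h; y_H = 315.1 / 856.8 = 0.3677.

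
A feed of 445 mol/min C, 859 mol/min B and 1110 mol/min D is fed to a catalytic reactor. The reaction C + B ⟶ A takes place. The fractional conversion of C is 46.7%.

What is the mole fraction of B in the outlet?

0.295

C reacted = 0.467 × 445 = 207.8 mol/min; ν_C = −1, so ξ = 207.8/1 = 207.8 mol/min.
Outlet amounts (n = n₀ + ν ξ):
  C: 445 − 1(207.8) = 237.2
  B: 859 − 1(207.8) = 651.2
  A: 0 + 1(207.8) = 207.8
  D: 1110 (inert)
Total out = 2206 mol/min; y_B = 651.2 / 2206 = 0.2952.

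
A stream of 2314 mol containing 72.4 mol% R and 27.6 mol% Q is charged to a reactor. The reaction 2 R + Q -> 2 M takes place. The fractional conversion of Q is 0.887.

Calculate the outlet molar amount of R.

Q reacted = 0.887 × 638.7 = 566.5 mol; ν_Q = −1, so ξ = 566.5/1 = 566.5 mol.
Outlet amounts (n = n₀ + ν ξ):
  R: 1675 − 2(566.5) = 542.3
  Q: 638.7 − 1(566.5) = 72.17
  M: 0 + 2(566.5) = 1133

542 mol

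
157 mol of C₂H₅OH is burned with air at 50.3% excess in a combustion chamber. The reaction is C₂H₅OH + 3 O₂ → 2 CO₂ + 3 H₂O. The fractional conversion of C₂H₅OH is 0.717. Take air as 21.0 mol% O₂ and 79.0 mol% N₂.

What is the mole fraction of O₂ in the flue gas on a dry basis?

Stoichiometric O₂ = 3 × 157 = 471 mol; O₂ fed = 471 × 1.503 = 707.9 mol.
N₂ fed = 707.9 × 79/21 = 2663 mol.
Fuel reacted = 0.717 × 157 → ξ = 112.6 mol.
Outlet (n = n₀ + ν ξ):
  C₂H₅OH: 157 − 1(112.6) = 44.43
  O₂: 707.9 − 3(112.6) = 370.2
  N₂: 2663 (inert)
  CO₂: 0 + 2(112.6) = 225.1
  H₂O: 0 + 3(112.6) = 337.7
Dry total = 3303 mol; y_O₂ (dry) = 370.2 / 3303 = 0.1121.

0.112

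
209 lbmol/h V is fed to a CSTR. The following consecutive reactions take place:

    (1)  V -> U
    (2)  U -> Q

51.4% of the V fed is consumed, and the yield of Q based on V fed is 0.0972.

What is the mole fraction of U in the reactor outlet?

Conversion of V: V consumed = 1ξ₁ = 0.514 × 209 → ξ₁ = 107.4 lbmol/h.
Yield of Q: 1ξ₂ / 209 = 0.0972 → ξ₂ = 20.31 lbmol/h.
Outlet amounts (n = n₀ + Σ ν·ξ):
  V: 209 − 1(107.4) = 101.6
  U: 0 + 1(107.4) − 1(20.31) = 87.11
  Q: 0 + 1(20.31) = 20.31
Total out = 209 lbmol/h; y_U = 87.11 / 209 = 0.4168.

0.417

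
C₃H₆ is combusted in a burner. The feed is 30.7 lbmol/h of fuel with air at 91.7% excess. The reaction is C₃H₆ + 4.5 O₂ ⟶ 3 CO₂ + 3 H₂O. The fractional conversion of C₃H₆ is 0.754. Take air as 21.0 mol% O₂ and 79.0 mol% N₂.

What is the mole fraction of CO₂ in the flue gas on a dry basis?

Stoichiometric O₂ = 4.5 × 30.7 = 138.2 lbmol/h; O₂ fed = 138.2 × 1.917 = 264.8 lbmol/h.
N₂ fed = 264.8 × 79/21 = 996.3 lbmol/h.
Fuel reacted = 0.754 × 30.7 → ξ = 23.15 lbmol/h.
Outlet (n = n₀ + ν ξ):
  C₃H₆: 30.7 − 1(23.15) = 7.552
  O₂: 264.8 − 4.5(23.15) = 160.7
  N₂: 996.3 (inert)
  CO₂: 0 + 3(23.15) = 69.44
  H₂O: 0 + 3(23.15) = 69.44
Dry total = 1234 lbmol/h; y_CO₂ (dry) = 69.44 / 1234 = 0.05628.

0.0563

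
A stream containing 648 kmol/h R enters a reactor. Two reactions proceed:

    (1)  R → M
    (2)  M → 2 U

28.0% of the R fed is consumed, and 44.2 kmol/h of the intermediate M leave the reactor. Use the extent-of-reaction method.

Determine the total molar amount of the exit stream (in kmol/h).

Conversion of R: R consumed = 1ξ₁ = 0.28 × 648 → ξ₁ = 181.4 kmol/h.
M balance: n_M = 0 + 1ξ₁ − 1ξ₂ = 44.2 → ξ₂ = (1·181.4 − 44.2)/1 = 137.2 kmol/h.
Outlet amounts (n = n₀ + Σ ν·ξ):
  R: 648 − 1(181.4) = 466.6
  M: 0 + 1(181.4) − 1(137.2) = 44.2
  U: 0 + 2(137.2) = 274.5
Total out = 466.6 + 44.2 + 274.5 = 785.2 kmol/h.

785 kmol/h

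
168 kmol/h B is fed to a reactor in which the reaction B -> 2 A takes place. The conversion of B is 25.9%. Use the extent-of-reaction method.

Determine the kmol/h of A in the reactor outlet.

87 kmol/h

B reacted = 0.259 × 168 = 43.51 kmol/h; ν_B = −1, so ξ = 43.51/1 = 43.51 kmol/h.
Outlet amounts (n = n₀ + ν ξ):
  B: 168 − 1(43.51) = 124.5
  A: 0 + 2(43.51) = 87.02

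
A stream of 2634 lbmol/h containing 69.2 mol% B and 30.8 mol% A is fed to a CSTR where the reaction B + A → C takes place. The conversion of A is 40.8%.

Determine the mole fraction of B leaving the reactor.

0.648

A reacted = 0.408 × 811.3 = 331 lbmol/h; ν_A = −1, so ξ = 331/1 = 331 lbmol/h.
Outlet amounts (n = n₀ + ν ξ):
  B: 1823 − 1(331) = 1492
  A: 811.3 − 1(331) = 480.3
  C: 0 + 1(331) = 331
Total out = 2303 lbmol/h; y_B = 1492 / 2303 = 0.6477.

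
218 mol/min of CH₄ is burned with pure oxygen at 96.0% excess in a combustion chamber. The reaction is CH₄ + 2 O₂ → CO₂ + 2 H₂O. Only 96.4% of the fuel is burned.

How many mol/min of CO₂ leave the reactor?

Stoichiometric O₂ = 2 × 218 = 436 mol/min; O₂ fed = 436 × 1.960 = 854.6 mol/min.
Fuel reacted = 0.964 × 218 → ξ = 210.2 mol/min.
Outlet (n = n₀ + ν ξ):
  CH₄: 218 − 1(210.2) = 7.848
  O₂: 854.6 − 2(210.2) = 434.3
  CO₂: 0 + 1(210.2) = 210.2
  H₂O: 0 + 2(210.2) = 420.3

210 mol/min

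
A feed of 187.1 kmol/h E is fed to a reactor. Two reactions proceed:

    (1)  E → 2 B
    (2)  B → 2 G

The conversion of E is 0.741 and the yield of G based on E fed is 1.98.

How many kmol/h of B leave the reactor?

92.1 kmol/h

Conversion of E: E consumed = 1ξ₁ = 0.741 × 187.1 → ξ₁ = 138.6 kmol/h.
Yield of G: 2ξ₂ / 187.1 = 1.98 → ξ₂ = 185.2 kmol/h.
Outlet amounts (n = n₀ + Σ ν·ξ):
  E: 187.1 − 1(138.6) = 48.46
  B: 0 + 2(138.6) − 1(185.2) = 92.05
  G: 0 + 2(185.2) = 370.5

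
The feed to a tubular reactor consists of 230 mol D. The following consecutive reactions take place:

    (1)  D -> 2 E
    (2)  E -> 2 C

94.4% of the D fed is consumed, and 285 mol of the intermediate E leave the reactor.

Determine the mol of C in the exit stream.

298 mol

Conversion of D: D consumed = 1ξ₁ = 0.944 × 230 → ξ₁ = 217.1 mol.
E balance: n_E = 0 + 2ξ₁ − 1ξ₂ = 285 → ξ₂ = (2·217.1 − 285)/1 = 149.2 mol.
Outlet amounts (n = n₀ + Σ ν·ξ):
  D: 230 − 1(217.1) = 12.88
  E: 0 + 2(217.1) − 1(149.2) = 285
  C: 0 + 2(149.2) = 298.5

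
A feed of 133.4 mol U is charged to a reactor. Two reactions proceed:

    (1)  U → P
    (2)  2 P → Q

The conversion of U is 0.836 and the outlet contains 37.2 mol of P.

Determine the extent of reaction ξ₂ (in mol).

Conversion of U: U consumed = 1ξ₁ = 0.836 × 133.4 → ξ₁ = 111.5 mol.
P balance: n_P = 0 + 1ξ₁ − 2ξ₂ = 37.2 → ξ₂ = (1·111.5 − 37.2)/2 = 37.16 mol.
Outlet amounts (n = n₀ + Σ ν·ξ):
  U: 133.4 − 1(111.5) = 21.88
  P: 0 + 1(111.5) − 2(37.16) = 37.2
  Q: 0 + 1(37.16) = 37.16

ξ₂ = 37.2 mol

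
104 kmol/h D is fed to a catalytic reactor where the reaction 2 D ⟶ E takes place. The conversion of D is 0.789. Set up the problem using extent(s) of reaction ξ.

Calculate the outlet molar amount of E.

41 kmol/h

D reacted = 0.789 × 104 = 82.06 kmol/h; ν_D = −2, so ξ = 82.06/2 = 41.03 kmol/h.
Outlet amounts (n = n₀ + ν ξ):
  D: 104 − 2(41.03) = 21.94
  E: 0 + 1(41.03) = 41.03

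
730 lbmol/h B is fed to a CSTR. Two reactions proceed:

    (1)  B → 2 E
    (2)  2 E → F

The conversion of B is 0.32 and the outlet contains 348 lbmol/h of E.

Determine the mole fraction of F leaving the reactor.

Conversion of B: B consumed = 1ξ₁ = 0.32 × 730 → ξ₁ = 233.6 lbmol/h.
E balance: n_E = 0 + 2ξ₁ − 2ξ₂ = 348 → ξ₂ = (2·233.6 − 348)/2 = 59.6 lbmol/h.
Outlet amounts (n = n₀ + Σ ν·ξ):
  B: 730 − 1(233.6) = 496.4
  E: 0 + 2(233.6) − 2(59.6) = 348
  F: 0 + 1(59.6) = 59.6
Total out = 904 lbmol/h; y_F = 59.6 / 904 = 0.06593.

0.0659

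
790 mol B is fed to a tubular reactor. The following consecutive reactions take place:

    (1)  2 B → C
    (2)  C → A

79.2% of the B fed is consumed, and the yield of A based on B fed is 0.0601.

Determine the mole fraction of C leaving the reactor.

0.556

Conversion of B: B consumed = 2ξ₁ = 0.792 × 790 → ξ₁ = 312.8 mol.
Yield of A: 1ξ₂ / 790 = 0.0601 → ξ₂ = 47.48 mol.
Outlet amounts (n = n₀ + Σ ν·ξ):
  B: 790 − 2(312.8) = 164.3
  C: 0 + 1(312.8) − 1(47.48) = 265.4
  A: 0 + 1(47.48) = 47.48
Total out = 477.2 mol; y_C = 265.4 / 477.2 = 0.5561.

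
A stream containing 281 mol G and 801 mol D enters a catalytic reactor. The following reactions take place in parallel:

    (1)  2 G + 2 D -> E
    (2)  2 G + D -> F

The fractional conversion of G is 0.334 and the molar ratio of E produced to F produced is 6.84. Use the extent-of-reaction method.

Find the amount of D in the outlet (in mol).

Conversion of G: G consumed = 0.334 × 281 = 93.85 mol = 2ξ₁ + 2ξ₂.
Selectivity: 1ξ₁ / (1ξ₂) = 6.84 → ξ₁ = 6.84 ξ₂.
Substitute: (2·6.84 + 2) ξ₂ = 93.85 → ξ₂ = 5.986 mol, ξ₁ = 40.94 mol.
Outlet amounts (n = n₀ + Σ ν·ξ):
  G: 281 − 2(40.94) − 2(5.986) = 187.1
  D: 801 − 2(40.94) − 1(5.986) = 713.1
  E: 0 + 1(40.94) = 40.94
  F: 0 + 1(5.986) = 5.986

713 mol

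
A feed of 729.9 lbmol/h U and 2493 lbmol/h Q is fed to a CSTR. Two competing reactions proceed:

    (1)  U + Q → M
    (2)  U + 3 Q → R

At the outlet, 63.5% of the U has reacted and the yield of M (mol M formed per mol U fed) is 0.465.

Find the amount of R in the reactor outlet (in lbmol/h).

Yield of M: 1ξ₁ / 729.9 = 0.465 → ξ₁ = 339.4 lbmol/h.
Conversion of U: 1ξ₁ + 1ξ₂ = 0.635 × 729.9 = 463.5 → ξ₂ = 124.1 lbmol/h.
Outlet amounts (n = n₀ + Σ ν·ξ):
  U: 729.9 − 1(339.4) − 1(124.1) = 266.4
  Q: 2493 − 1(339.4) − 3(124.1) = 1781
  M: 0 + 1(339.4) = 339.4
  R: 0 + 1(124.1) = 124.1

124 lbmol/h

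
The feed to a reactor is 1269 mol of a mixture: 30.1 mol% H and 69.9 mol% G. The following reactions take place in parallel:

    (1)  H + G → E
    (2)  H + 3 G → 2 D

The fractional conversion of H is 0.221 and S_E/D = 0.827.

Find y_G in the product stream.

Conversion of H: H consumed = 0.221 × 382 = 84.42 mol = 1ξ₁ + 1ξ₂.
Selectivity: 1ξ₁ / (2ξ₂) = 0.827 → ξ₁ = 1.654 ξ₂.
Substitute: (1·1.654 + 1) ξ₂ = 84.42 → ξ₂ = 31.81 mol, ξ₁ = 52.61 mol.
Outlet amounts (n = n₀ + Σ ν·ξ):
  H: 382 − 1(52.61) − 1(31.81) = 297.6
  G: 887 − 1(52.61) − 3(31.81) = 739
  E: 0 + 1(52.61) = 52.61
  D: 0 + 2(31.81) = 63.61
Total out = 1153 mol; y_G = 739 / 1153 = 0.6411.

0.641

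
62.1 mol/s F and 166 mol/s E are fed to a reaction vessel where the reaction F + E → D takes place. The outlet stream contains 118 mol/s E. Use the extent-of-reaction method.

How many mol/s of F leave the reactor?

14.1 mol/s

For E: n = n₀ − 1ξ → 118 = 166 − 1ξ, giving ξ = 48 mol/s.
Outlet amounts (n = n₀ + ν ξ):
  F: 62.1 − 1(48) = 14.1
  E: 166 − 1(48) = 118
  D: 0 + 1(48) = 48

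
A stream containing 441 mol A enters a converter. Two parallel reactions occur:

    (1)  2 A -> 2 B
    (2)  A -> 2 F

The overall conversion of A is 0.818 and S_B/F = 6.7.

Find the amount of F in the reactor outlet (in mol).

Conversion of A: A consumed = 0.818 × 441 = 360.7 mol = 2ξ₁ + 1ξ₂.
Selectivity: 2ξ₁ / (2ξ₂) = 6.7 → ξ₁ = 6.7 ξ₂.
Substitute: (2·6.7 + 1) ξ₂ = 360.7 → ξ₂ = 25.05 mol, ξ₁ = 167.8 mol.
Outlet amounts (n = n₀ + Σ ν·ξ):
  A: 441 − 2(167.8) − 1(25.05) = 80.26
  B: 0 + 2(167.8) = 335.7
  F: 0 + 2(25.05) = 50.1

50.1 mol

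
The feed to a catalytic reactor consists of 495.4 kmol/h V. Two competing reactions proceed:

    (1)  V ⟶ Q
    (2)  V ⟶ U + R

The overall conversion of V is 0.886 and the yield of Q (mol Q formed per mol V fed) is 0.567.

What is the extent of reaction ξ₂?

Yield of Q: 1ξ₁ / 495.4 = 0.567 → ξ₁ = 280.9 kmol/h.
Conversion of V: 1ξ₁ + 1ξ₂ = 0.886 × 495.4 = 438.9 → ξ₂ = 158 kmol/h.
Outlet amounts (n = n₀ + Σ ν·ξ):
  V: 495.4 − 1(280.9) − 1(158) = 56.48
  Q: 0 + 1(280.9) = 280.9
  U: 0 + 1(158) = 158
  R: 0 + 1(158) = 158

ξ₂ = 158 kmol/h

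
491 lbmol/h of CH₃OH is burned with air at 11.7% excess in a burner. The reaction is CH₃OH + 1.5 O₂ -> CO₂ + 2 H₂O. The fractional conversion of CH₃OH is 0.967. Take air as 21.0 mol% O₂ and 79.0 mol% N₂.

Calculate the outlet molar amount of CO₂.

475 lbmol/h

Stoichiometric O₂ = 1.5 × 491 = 736.5 lbmol/h; O₂ fed = 736.5 × 1.117 = 822.7 lbmol/h.
N₂ fed = 822.7 × 79/21 = 3095 lbmol/h.
Fuel reacted = 0.967 × 491 → ξ = 474.8 lbmol/h.
Outlet (n = n₀ + ν ξ):
  CH₃OH: 491 − 1(474.8) = 16.2
  O₂: 822.7 − 1.5(474.8) = 110.5
  N₂: 3095 (inert)
  CO₂: 0 + 1(474.8) = 474.8
  H₂O: 0 + 2(474.8) = 949.6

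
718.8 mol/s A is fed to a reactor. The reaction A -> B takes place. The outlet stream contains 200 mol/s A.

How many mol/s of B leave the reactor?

For A: n = n₀ − 1ξ → 200 = 718.8 − 1ξ, giving ξ = 518.8 mol/s.
Outlet amounts (n = n₀ + ν ξ):
  A: 718.8 − 1(518.8) = 200
  B: 0 + 1(518.8) = 518.8

519 mol/s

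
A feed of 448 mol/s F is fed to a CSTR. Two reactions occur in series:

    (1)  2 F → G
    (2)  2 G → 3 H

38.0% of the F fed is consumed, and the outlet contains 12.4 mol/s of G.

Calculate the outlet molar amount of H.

109 mol/s

Conversion of F: F consumed = 2ξ₁ = 0.38 × 448 → ξ₁ = 85.12 mol/s.
G balance: n_G = 0 + 1ξ₁ − 2ξ₂ = 12.4 → ξ₂ = (1·85.12 − 12.4)/2 = 36.36 mol/s.
Outlet amounts (n = n₀ + Σ ν·ξ):
  F: 448 − 2(85.12) = 277.8
  G: 0 + 1(85.12) − 2(36.36) = 12.4
  H: 0 + 3(36.36) = 109.1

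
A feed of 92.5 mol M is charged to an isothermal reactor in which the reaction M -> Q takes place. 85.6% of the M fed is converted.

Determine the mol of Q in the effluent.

79.2 mol

M reacted = 0.856 × 92.5 = 79.18 mol; ν_M = −1, so ξ = 79.18/1 = 79.18 mol.
Outlet amounts (n = n₀ + ν ξ):
  M: 92.5 − 1(79.18) = 13.32
  Q: 0 + 1(79.18) = 79.18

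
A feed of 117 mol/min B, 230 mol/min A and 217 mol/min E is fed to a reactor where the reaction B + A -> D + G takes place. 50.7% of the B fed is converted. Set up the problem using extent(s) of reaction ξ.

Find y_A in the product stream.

0.303

B reacted = 0.507 × 117 = 59.32 mol/min; ν_B = −1, so ξ = 59.32/1 = 59.32 mol/min.
Outlet amounts (n = n₀ + ν ξ):
  B: 117 − 1(59.32) = 57.68
  A: 230 − 1(59.32) = 170.7
  D: 0 + 1(59.32) = 59.32
  G: 0 + 1(59.32) = 59.32
  E: 217 (inert)
Total out = 564 mol/min; y_A = 170.7 / 564 = 0.3026.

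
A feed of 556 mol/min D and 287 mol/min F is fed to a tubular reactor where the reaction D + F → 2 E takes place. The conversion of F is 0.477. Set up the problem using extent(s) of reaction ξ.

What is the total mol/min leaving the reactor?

F reacted = 0.477 × 287 = 136.9 mol/min; ν_F = −1, so ξ = 136.9/1 = 136.9 mol/min.
Outlet amounts (n = n₀ + ν ξ):
  D: 556 − 1(136.9) = 419.1
  F: 287 − 1(136.9) = 150.1
  E: 0 + 2(136.9) = 273.8
Total out = 419.1 + 150.1 + 273.8 = 843 mol/min.

843 mol/min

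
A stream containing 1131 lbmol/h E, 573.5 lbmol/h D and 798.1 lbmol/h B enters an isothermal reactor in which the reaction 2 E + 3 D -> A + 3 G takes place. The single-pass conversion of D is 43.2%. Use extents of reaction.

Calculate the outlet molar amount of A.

82.6 lbmol/h

D reacted = 0.432 × 573.5 = 247.8 lbmol/h; ν_D = −3, so ξ = 247.8/3 = 82.58 lbmol/h.
Outlet amounts (n = n₀ + ν ξ):
  E: 1131 − 2(82.58) = 965.8
  D: 573.5 − 3(82.58) = 325.7
  A: 0 + 1(82.58) = 82.58
  G: 0 + 3(82.58) = 247.8
  B: 798.1 (inert)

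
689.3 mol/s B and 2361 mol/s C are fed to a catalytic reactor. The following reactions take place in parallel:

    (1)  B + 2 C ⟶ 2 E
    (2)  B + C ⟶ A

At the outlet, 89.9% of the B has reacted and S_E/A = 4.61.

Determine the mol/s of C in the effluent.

Conversion of B: B consumed = 0.899 × 689.3 = 619.7 mol/s = 1ξ₁ + 1ξ₂.
Selectivity: 2ξ₁ / (1ξ₂) = 4.61 → ξ₁ = 2.305 ξ₂.
Substitute: (1·2.305 + 1) ξ₂ = 619.7 → ξ₂ = 187.5 mol/s, ξ₁ = 432.2 mol/s.
Outlet amounts (n = n₀ + Σ ν·ξ):
  B: 689.3 − 1(432.2) − 1(187.5) = 69.62
  C: 2361 − 2(432.2) − 1(187.5) = 1309
  E: 0 + 2(432.2) = 864.4
  A: 0 + 1(187.5) = 187.5

1310 mol/s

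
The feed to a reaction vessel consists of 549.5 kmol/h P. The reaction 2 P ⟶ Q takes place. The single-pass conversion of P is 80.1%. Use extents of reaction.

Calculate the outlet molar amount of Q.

220 kmol/h

P reacted = 0.801 × 549.5 = 440.1 kmol/h; ν_P = −2, so ξ = 440.1/2 = 220.1 kmol/h.
Outlet amounts (n = n₀ + ν ξ):
  P: 549.5 − 2(220.1) = 109.4
  Q: 0 + 1(220.1) = 220.1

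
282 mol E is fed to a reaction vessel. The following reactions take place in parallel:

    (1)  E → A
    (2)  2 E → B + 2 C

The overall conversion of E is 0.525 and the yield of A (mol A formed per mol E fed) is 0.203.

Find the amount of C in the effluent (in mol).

Yield of A: 1ξ₁ / 282 = 0.203 → ξ₁ = 57.25 mol.
Conversion of E: 1ξ₁ + 2ξ₂ = 0.525 × 282 = 148.1 → ξ₂ = 45.4 mol.
Outlet amounts (n = n₀ + Σ ν·ξ):
  E: 282 − 1(57.25) − 2(45.4) = 133.9
  A: 0 + 1(57.25) = 57.25
  B: 0 + 1(45.4) = 45.4
  C: 0 + 2(45.4) = 90.8

90.8 mol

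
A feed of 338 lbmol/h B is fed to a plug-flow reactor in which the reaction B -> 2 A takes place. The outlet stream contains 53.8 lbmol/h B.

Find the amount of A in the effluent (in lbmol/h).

568 lbmol/h

For B: n = n₀ − 1ξ → 53.8 = 338 − 1ξ, giving ξ = 284.2 lbmol/h.
Outlet amounts (n = n₀ + ν ξ):
  B: 338 − 1(284.2) = 53.8
  A: 0 + 2(284.2) = 568.4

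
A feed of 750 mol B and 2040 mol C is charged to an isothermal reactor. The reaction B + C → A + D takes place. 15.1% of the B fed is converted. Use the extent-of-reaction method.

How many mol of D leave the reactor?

B reacted = 0.151 × 750 = 113.2 mol; ν_B = −1, so ξ = 113.2/1 = 113.2 mol.
Outlet amounts (n = n₀ + ν ξ):
  B: 750 − 1(113.2) = 636.8
  C: 2040 − 1(113.2) = 1927
  A: 0 + 1(113.2) = 113.2
  D: 0 + 1(113.2) = 113.2

113 mol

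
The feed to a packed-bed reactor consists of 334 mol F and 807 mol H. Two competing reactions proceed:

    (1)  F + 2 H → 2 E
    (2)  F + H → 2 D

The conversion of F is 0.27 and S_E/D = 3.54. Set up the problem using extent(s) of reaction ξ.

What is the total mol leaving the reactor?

Conversion of F: F consumed = 0.27 × 334 = 90.18 mol = 1ξ₁ + 1ξ₂.
Selectivity: 2ξ₁ / (2ξ₂) = 3.54 → ξ₁ = 3.54 ξ₂.
Substitute: (1·3.54 + 1) ξ₂ = 90.18 → ξ₂ = 19.86 mol, ξ₁ = 70.32 mol.
Outlet amounts (n = n₀ + Σ ν·ξ):
  F: 334 − 1(70.32) − 1(19.86) = 243.8
  H: 807 − 2(70.32) − 1(19.86) = 646.5
  E: 0 + 2(70.32) = 140.6
  D: 0 + 2(19.86) = 39.73
Total out = 243.8 + 646.5 + 140.6 + 39.73 = 1071 mol.

1070 mol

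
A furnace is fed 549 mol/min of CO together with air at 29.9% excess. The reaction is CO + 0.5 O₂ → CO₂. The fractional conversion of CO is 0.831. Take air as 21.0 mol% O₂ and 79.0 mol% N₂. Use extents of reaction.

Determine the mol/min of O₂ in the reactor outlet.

Stoichiometric O₂ = 0.5 × 549 = 274.5 mol/min; O₂ fed = 274.5 × 1.299 = 356.6 mol/min.
N₂ fed = 356.6 × 79/21 = 1341 mol/min.
Fuel reacted = 0.831 × 549 → ξ = 456.2 mol/min.
Outlet (n = n₀ + ν ξ):
  CO: 549 − 1(456.2) = 92.78
  O₂: 356.6 − 0.5(456.2) = 128.5
  N₂: 1341 (inert)
  CO₂: 0 + 1(456.2) = 456.2

128 mol/min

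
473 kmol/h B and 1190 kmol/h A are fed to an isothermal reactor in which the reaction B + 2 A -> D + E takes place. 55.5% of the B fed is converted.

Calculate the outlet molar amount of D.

B reacted = 0.555 × 473 = 262.5 kmol/h; ν_B = −1, so ξ = 262.5/1 = 262.5 kmol/h.
Outlet amounts (n = n₀ + ν ξ):
  B: 473 − 1(262.5) = 210.5
  A: 1190 − 2(262.5) = 665
  D: 0 + 1(262.5) = 262.5
  E: 0 + 1(262.5) = 262.5

263 kmol/h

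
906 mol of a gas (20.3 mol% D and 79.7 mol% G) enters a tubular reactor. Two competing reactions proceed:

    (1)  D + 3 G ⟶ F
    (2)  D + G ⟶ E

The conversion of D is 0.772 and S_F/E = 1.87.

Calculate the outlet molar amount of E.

49.5 mol

Conversion of D: D consumed = 0.772 × 183.9 = 142 mol = 1ξ₁ + 1ξ₂.
Selectivity: 1ξ₁ / (1ξ₂) = 1.87 → ξ₁ = 1.87 ξ₂.
Substitute: (1·1.87 + 1) ξ₂ = 142 → ξ₂ = 49.47 mol, ξ₁ = 92.51 mol.
Outlet amounts (n = n₀ + Σ ν·ξ):
  D: 183.9 − 1(92.51) − 1(49.47) = 41.93
  G: 722.1 − 3(92.51) − 1(49.47) = 395.1
  F: 0 + 1(92.51) = 92.51
  E: 0 + 1(49.47) = 49.47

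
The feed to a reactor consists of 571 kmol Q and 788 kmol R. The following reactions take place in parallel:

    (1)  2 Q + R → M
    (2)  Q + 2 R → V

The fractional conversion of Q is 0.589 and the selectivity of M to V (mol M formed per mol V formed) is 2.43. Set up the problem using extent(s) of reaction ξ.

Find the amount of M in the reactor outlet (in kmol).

139 kmol

Conversion of Q: Q consumed = 0.589 × 571 = 336.3 kmol = 2ξ₁ + 1ξ₂.
Selectivity: 1ξ₁ / (1ξ₂) = 2.43 → ξ₁ = 2.43 ξ₂.
Substitute: (2·2.43 + 1) ξ₂ = 336.3 → ξ₂ = 57.39 kmol, ξ₁ = 139.5 kmol.
Outlet amounts (n = n₀ + Σ ν·ξ):
  Q: 571 − 2(139.5) − 1(57.39) = 234.7
  R: 788 − 1(139.5) − 2(57.39) = 533.8
  M: 0 + 1(139.5) = 139.5
  V: 0 + 1(57.39) = 57.39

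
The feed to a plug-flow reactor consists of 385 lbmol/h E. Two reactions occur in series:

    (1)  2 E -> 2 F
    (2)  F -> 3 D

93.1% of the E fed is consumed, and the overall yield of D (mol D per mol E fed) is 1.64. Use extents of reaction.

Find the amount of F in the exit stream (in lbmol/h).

Conversion of E: E consumed = 2ξ₁ = 0.931 × 385 → ξ₁ = 179.2 lbmol/h.
Yield of D: 3ξ₂ / 385 = 1.64 → ξ₂ = 210.5 lbmol/h.
Outlet amounts (n = n₀ + Σ ν·ξ):
  E: 385 − 2(179.2) = 26.56
  F: 0 + 2(179.2) − 1(210.5) = 148
  D: 0 + 3(210.5) = 631.4

148 lbmol/h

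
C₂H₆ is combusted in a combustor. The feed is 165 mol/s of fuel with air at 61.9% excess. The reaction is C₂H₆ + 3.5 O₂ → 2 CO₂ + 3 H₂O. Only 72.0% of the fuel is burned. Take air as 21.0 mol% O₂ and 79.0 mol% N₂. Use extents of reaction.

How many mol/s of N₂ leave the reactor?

Stoichiometric O₂ = 3.5 × 165 = 577.5 mol/s; O₂ fed = 577.5 × 1.619 = 935 mol/s.
N₂ fed = 935 × 79/21 = 3517 mol/s.
Fuel reacted = 0.72 × 165 → ξ = 118.8 mol/s.
Outlet (n = n₀ + ν ξ):
  C₂H₆: 165 − 1(118.8) = 46.2
  O₂: 935 − 3.5(118.8) = 519.2
  N₂: 3517 (inert)
  CO₂: 0 + 2(118.8) = 237.6
  H₂O: 0 + 3(118.8) = 356.4

3520 mol/s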